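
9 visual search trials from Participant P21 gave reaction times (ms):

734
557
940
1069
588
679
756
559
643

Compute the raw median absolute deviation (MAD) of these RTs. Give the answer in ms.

91 ms

Sorted: 557, 559, 588, 643, 679, 734, 756, 940, 1069 → median = 679
|x − 679|: 55, 122, 261, 390, 91, 0, 77, 120, 36
Sorted deviations: 0, 36, 55, 77, 91, 120, 122, 261, 390 → MAD = 91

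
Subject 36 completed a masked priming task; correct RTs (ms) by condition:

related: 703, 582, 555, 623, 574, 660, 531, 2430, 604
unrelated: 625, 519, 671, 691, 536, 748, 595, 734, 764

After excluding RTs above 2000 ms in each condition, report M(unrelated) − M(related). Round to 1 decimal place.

49.7 ms

related: exclude 2430
M(related) = 4832/8 = 604.000
M(unrelated) = 5883/9 = 653.667
Difference = 653.667 − 604.000 = 49.667 ms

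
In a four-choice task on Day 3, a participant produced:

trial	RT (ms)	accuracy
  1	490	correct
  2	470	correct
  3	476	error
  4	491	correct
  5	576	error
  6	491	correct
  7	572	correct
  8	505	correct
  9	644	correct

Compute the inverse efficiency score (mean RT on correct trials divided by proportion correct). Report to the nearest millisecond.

673 ms

Correct trials (n=7): 490, 470, 491, 491, 572, 505, 644
Mean correct RT = 3663/7 = 523.2857 ms
Proportion correct = 7/9
IES = 523.2857 / (7/9) = 672.796 ms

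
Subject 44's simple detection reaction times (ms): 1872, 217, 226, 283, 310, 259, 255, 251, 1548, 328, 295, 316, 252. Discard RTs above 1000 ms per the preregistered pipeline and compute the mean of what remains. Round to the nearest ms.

Excluded: 1548, 1872
Retained (n=11): Σ = 2992
Mean = 2992/11 = 272.0000

272 ms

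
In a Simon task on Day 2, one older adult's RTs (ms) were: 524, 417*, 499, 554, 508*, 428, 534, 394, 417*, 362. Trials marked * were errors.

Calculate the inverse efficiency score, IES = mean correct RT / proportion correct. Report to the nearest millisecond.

Correct trials (n=7): 524, 499, 554, 428, 534, 394, 362
Mean correct RT = 3295/7 = 470.7143 ms
Proportion correct = 7/10
IES = 470.7143 / (7/10) = 672.449 ms

672 ms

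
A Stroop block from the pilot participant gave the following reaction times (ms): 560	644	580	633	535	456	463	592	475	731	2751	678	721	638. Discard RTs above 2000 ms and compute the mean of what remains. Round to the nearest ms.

Excluded: 2751
Retained (n=13): Σ = 7706
Mean = 7706/13 = 592.7692

593 ms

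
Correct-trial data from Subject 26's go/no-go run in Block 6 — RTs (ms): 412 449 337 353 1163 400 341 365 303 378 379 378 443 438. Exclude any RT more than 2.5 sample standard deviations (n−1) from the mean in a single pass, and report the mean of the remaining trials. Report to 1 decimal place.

382.8 ms

n = 14, ΣRT = 6139, M = 438.500
Σ(x−M)² = 588957.50; s = √(588957.50/13) = 212.848
Cutoffs: 438.500 ± 2.5·212.848 → [-93.6, 970.6]
Outside: 1163 → excluded.
Retained (n=13): Σ = 4976, mean = 4976/13 = 382.769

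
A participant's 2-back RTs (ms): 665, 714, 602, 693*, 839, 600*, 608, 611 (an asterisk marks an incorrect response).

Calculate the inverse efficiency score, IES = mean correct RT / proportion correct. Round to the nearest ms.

898 ms

Correct trials (n=6): 665, 714, 602, 839, 608, 611
Mean correct RT = 4039/6 = 673.1667 ms
Proportion correct = 6/8
IES = 673.1667 / (6/8) = 897.556 ms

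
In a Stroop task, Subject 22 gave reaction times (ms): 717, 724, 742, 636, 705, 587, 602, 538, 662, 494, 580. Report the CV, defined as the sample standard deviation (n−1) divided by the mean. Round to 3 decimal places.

n = 11, Σ = 6987, M = 635.1818
Σ(x−M)² = 67431.636; s = √(67431.636/10) = 82.1168
CV = 82.1168 / 635.1818 = 0.12928

0.129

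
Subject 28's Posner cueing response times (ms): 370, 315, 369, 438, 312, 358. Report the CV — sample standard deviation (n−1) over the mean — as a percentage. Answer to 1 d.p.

n = 6, Σ = 2162, M = 360.3333
Σ(x−M)² = 10597.333; s = √(10597.333/5) = 46.0377
CV = 46.0377 / 360.3333 = 0.12776 = 12.776%

12.8%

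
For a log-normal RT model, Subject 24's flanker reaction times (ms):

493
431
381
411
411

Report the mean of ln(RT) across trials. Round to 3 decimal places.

ln(RT): 6.2005, 6.0661, 5.9428, 6.0186, 6.0186
Σ ln(RT) = 30.2466
Mean = 30.2466/5 = 6.04932

6.049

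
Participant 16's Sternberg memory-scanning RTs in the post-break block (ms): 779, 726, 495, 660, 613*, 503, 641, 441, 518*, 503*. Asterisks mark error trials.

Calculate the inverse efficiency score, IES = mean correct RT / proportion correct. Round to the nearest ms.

Correct trials (n=7): 779, 726, 495, 660, 503, 641, 441
Mean correct RT = 4245/7 = 606.4286 ms
Proportion correct = 7/10
IES = 606.4286 / (7/10) = 866.327 ms

866 ms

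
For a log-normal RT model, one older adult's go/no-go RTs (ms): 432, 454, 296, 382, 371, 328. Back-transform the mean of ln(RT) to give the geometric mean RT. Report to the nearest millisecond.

ln(RT): 6.0684, 6.1181, 5.6904, 5.9454, 5.9162, 5.7930
Mean ln(RT) = 35.5315/6 = 5.92192
Geometric mean = exp(5.92192) = 373.13 ms

373 ms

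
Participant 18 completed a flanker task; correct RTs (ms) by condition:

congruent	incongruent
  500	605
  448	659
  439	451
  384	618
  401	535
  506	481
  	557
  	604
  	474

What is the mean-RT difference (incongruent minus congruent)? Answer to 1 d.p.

M(congruent) = 2678/6 = 446.333
M(incongruent) = 4984/9 = 553.778
Difference = 553.778 − 446.333 = 107.444 ms

107.4 ms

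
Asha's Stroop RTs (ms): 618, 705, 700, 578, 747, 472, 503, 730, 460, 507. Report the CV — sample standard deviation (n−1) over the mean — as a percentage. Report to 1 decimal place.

n = 10, Σ = 6020, M = 602.0000
Σ(x−M)² = 114344.000; s = √(114344.000/9) = 112.7160
CV = 112.7160 / 602.0000 = 0.18724 = 18.724%

18.7%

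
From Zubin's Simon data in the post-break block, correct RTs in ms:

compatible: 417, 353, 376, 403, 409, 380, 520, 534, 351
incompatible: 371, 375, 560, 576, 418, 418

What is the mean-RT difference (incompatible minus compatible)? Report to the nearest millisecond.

M(compatible) = 3743/9 = 415.889
M(incompatible) = 2718/6 = 453.000
Difference = 453.000 − 415.889 = 37.111 ms

37 ms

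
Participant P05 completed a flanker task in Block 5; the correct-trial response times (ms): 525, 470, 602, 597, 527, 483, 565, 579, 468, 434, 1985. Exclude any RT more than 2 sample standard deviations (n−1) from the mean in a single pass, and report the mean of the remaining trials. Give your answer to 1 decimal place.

525.0 ms

n = 11, ΣRT = 7235, M = 657.727
Σ(x−M)² = 1969770.18; s = √(1969770.18/10) = 443.821
Cutoffs: 657.727 ± 2·443.821 → [-229.9, 1545.4]
Outside: 1985 → excluded.
Retained (n=10): Σ = 5250, mean = 5250/10 = 525.000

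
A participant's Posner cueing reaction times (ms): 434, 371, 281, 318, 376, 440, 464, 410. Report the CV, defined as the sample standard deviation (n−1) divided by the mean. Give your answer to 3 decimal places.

n = 8, Σ = 3094, M = 386.7500
Σ(x−M)² = 27849.500; s = √(27849.500/7) = 63.0754
CV = 63.0754 / 386.7500 = 0.16309

0.163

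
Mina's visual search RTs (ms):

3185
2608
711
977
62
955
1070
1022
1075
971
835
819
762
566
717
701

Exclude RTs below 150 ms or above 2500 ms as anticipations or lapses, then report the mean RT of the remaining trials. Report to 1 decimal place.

860.1 ms

Excluded: 62, 2608, 3185
Retained (n=13): Σ = 11181
Mean = 11181/13 = 860.0769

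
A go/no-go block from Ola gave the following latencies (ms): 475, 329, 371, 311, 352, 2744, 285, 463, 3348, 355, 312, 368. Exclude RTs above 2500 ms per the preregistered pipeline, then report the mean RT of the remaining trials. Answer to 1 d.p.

362.1 ms

Excluded: 2744, 3348
Retained (n=10): Σ = 3621
Mean = 3621/10 = 362.1000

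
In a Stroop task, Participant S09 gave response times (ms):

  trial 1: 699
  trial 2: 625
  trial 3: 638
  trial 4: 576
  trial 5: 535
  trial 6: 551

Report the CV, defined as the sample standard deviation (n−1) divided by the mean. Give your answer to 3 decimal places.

n = 6, Σ = 3624, M = 604.0000
Σ(x−M)² = 18976.000; s = √(18976.000/5) = 61.6052
CV = 61.6052 / 604.0000 = 0.10200

0.102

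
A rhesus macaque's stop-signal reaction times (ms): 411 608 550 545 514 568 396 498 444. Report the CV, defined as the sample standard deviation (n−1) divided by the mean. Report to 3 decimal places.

0.145

n = 9, Σ = 4534, M = 503.7778
Σ(x−M)² = 42757.556; s = √(42757.556/8) = 73.1074
CV = 73.1074 / 503.7778 = 0.14512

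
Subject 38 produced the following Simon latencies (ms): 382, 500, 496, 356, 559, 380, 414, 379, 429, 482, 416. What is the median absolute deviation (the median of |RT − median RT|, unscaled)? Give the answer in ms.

37 ms

Sorted: 356, 379, 380, 382, 414, 416, 429, 482, 496, 500, 559 → median = 416
|x − 416|: 34, 84, 80, 60, 143, 36, 2, 37, 13, 66, 0
Sorted deviations: 0, 2, 13, 34, 36, 37, 60, 66, 80, 84, 143 → MAD = 37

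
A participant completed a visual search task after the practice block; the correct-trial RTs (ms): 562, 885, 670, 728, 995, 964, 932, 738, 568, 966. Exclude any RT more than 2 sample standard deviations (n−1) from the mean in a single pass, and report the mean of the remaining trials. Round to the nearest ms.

n = 10, ΣRT = 8008, M = 800.800
Σ(x−M)² = 253515.60; s = √(253515.60/9) = 167.834
Cutoffs: 800.800 ± 2·167.834 → [465.1, 1136.5]
No RTs fall outside the cutoffs; all 10 retained. Mean = 8008/10 = 800.800

801 ms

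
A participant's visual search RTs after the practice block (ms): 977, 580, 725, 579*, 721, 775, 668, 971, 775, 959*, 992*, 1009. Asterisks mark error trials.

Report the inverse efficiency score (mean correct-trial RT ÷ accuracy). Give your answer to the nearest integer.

1067 ms

Correct trials (n=9): 977, 580, 725, 721, 775, 668, 971, 775, 1009
Mean correct RT = 7201/9 = 800.1111 ms
Proportion correct = 9/12
IES = 800.1111 / (9/12) = 1066.815 ms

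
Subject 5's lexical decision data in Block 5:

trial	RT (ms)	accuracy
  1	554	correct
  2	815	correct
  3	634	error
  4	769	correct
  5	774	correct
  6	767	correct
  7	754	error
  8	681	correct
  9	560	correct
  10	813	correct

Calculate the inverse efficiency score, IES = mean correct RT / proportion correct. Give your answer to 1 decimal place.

Correct trials (n=8): 554, 815, 769, 774, 767, 681, 560, 813
Mean correct RT = 5733/8 = 716.6250 ms
Proportion correct = 8/10
IES = 716.6250 / (8/10) = 895.781 ms

895.8 ms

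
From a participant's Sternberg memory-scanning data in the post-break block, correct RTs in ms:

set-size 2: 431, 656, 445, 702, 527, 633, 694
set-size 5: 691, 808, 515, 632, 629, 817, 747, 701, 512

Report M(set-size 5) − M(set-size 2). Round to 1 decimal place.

M(set-size 2) = 4088/7 = 584.000
M(set-size 5) = 6052/9 = 672.444
Difference = 672.444 − 584.000 = 88.444 ms

88.4 ms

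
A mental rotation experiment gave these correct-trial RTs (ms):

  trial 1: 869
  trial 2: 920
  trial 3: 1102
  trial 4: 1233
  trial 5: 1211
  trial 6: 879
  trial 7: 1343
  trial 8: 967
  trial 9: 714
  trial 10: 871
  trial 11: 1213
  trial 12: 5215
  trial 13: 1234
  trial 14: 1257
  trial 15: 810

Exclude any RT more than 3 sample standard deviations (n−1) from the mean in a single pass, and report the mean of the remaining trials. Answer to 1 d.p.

1044.5 ms

n = 15, ΣRT = 19838, M = 1322.533
Σ(x−M)² = 16772673.73; s = √(16772673.73/14) = 1094.554
Cutoffs: 1322.533 ± 3·1094.554 → [-1961.1, 4606.2]
Outside: 5215 → excluded.
Retained (n=14): Σ = 14623, mean = 14623/14 = 1044.500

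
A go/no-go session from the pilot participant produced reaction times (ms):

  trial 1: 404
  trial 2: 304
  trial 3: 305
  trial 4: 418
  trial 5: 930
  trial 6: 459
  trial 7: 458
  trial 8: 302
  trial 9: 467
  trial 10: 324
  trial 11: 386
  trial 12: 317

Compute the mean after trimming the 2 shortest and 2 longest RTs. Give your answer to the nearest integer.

Sorted: 302, 304, 305, 317, 324, 386, 404, 418, 458, 459, 467, 930
Drop lowest 2 (302, 304) and highest 2 (467, 930)
Remaining (n=8): Σ = 3071, mean = 3071/8 = 383.875

384 ms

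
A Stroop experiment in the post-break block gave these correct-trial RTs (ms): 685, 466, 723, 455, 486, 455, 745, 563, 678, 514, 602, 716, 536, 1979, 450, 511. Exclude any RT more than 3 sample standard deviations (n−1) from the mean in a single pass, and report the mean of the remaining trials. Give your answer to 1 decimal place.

n = 16, ΣRT = 10564, M = 660.250
Σ(x−M)² = 2022767.00; s = √(2022767.00/15) = 367.221
Cutoffs: 660.250 ± 3·367.221 → [-441.4, 1761.9]
Outside: 1979 → excluded.
Retained (n=15): Σ = 8585, mean = 8585/15 = 572.333

572.3 ms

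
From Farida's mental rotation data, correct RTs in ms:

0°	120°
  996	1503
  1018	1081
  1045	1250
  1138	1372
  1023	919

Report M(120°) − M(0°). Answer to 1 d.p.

181.0 ms

M(0°) = 5220/5 = 1044.000
M(120°) = 6125/5 = 1225.000
Difference = 1225.000 − 1044.000 = 181.000 ms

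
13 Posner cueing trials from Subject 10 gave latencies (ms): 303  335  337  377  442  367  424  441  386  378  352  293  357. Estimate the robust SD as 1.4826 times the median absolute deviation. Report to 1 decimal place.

Sorted: 293, 303, 335, 337, 352, 357, 367, 377, 378, 386, 424, 441, 442 → median = 367
|x − 367| sorted: 0, 10, 10, 11, 15, 19, 30, 32, 57, 64, 74, 74, 75 → MAD = 30
Robust SD ≈ 1.4826 × 30 = 44.478

44.5 ms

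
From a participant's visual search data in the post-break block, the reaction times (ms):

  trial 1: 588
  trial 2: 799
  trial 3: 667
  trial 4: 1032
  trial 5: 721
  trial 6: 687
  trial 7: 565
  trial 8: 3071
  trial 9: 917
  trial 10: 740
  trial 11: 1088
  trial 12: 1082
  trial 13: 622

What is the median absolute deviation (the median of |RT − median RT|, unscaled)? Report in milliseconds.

Sorted: 565, 588, 622, 667, 687, 721, 740, 799, 917, 1032, 1082, 1088, 3071 → median = 740
|x − 740|: 152, 59, 73, 292, 19, 53, 175, 2331, 177, 0, 348, 342, 118
Sorted deviations: 0, 19, 53, 59, 73, 118, 152, 175, 177, 292, 342, 348, 2331 → MAD = 152

152 ms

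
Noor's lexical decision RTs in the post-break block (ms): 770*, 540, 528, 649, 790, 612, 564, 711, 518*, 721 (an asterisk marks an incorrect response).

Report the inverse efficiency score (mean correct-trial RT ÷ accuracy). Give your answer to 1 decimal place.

799.2 ms

Correct trials (n=8): 540, 528, 649, 790, 612, 564, 711, 721
Mean correct RT = 5115/8 = 639.3750 ms
Proportion correct = 8/10
IES = 639.3750 / (8/10) = 799.219 ms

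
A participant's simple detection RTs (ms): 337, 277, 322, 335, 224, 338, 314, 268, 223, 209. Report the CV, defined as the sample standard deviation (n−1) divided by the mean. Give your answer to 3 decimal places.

n = 10, Σ = 2847, M = 284.7000
Σ(x−M)² = 23916.100; s = √(23916.100/9) = 51.5494
CV = 51.5494 / 284.7000 = 0.18107

0.181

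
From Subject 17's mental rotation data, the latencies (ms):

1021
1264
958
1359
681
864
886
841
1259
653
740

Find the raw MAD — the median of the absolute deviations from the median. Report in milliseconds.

Sorted: 653, 681, 740, 841, 864, 886, 958, 1021, 1259, 1264, 1359 → median = 886
|x − 886|: 135, 378, 72, 473, 205, 22, 0, 45, 373, 233, 146
Sorted deviations: 0, 22, 45, 72, 135, 146, 205, 233, 373, 378, 473 → MAD = 146

146 ms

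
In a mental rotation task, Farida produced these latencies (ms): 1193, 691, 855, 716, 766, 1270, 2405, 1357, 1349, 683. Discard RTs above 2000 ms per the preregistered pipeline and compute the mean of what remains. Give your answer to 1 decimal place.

Excluded: 2405
Retained (n=9): Σ = 8880
Mean = 8880/9 = 986.6667

986.7 ms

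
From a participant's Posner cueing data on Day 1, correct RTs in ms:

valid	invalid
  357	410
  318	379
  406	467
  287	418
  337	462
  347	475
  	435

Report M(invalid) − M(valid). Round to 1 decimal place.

M(valid) = 2052/6 = 342.000
M(invalid) = 3046/7 = 435.143
Difference = 435.143 − 342.000 = 93.143 ms

93.1 ms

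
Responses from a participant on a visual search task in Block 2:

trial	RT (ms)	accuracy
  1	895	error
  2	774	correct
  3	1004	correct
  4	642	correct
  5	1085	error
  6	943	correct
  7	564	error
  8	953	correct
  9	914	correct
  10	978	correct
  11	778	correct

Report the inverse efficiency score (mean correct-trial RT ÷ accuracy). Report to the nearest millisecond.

Correct trials (n=8): 774, 1004, 642, 943, 953, 914, 978, 778
Mean correct RT = 6986/8 = 873.2500 ms
Proportion correct = 8/11
IES = 873.2500 / (8/11) = 1200.719 ms

1201 ms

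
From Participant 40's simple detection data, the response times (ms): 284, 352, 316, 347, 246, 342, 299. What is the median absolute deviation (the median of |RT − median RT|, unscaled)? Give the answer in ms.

Sorted: 246, 284, 299, 316, 342, 347, 352 → median = 316
|x − 316|: 32, 36, 0, 31, 70, 26, 17
Sorted deviations: 0, 17, 26, 31, 32, 36, 70 → MAD = 31

31 ms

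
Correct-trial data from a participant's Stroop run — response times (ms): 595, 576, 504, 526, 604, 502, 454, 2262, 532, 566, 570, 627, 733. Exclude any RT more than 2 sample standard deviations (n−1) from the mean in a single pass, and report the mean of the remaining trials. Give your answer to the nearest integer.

566 ms

n = 13, ΣRT = 9051, M = 696.231
Σ(x−M)² = 2713186.31; s = √(2713186.31/12) = 475.499
Cutoffs: 696.231 ± 2·475.499 → [-254.8, 1647.2]
Outside: 2262 → excluded.
Retained (n=12): Σ = 6789, mean = 6789/12 = 565.750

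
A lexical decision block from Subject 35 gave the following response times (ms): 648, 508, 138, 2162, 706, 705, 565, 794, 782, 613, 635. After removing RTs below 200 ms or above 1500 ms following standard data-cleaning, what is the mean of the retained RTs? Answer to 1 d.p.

661.8 ms

Excluded: 138, 2162
Retained (n=9): Σ = 5956
Mean = 5956/9 = 661.7778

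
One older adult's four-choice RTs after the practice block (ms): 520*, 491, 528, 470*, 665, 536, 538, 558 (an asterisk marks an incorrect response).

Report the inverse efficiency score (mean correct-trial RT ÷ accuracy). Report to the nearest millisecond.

737 ms

Correct trials (n=6): 491, 528, 665, 536, 538, 558
Mean correct RT = 3316/6 = 552.6667 ms
Proportion correct = 6/8
IES = 552.6667 / (6/8) = 736.889 ms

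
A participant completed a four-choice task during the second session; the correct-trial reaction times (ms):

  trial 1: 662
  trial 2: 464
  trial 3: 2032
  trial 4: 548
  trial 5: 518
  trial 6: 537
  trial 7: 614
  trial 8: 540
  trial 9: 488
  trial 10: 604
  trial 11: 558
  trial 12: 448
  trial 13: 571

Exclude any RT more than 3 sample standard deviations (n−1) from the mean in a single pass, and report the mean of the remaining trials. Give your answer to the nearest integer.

n = 13, ΣRT = 8584, M = 660.308
Σ(x−M)² = 2081144.77; s = √(2081144.77/12) = 416.448
Cutoffs: 660.308 ± 3·416.448 → [-589.0, 1909.7]
Outside: 2032 → excluded.
Retained (n=12): Σ = 6552, mean = 6552/12 = 546.000

546 ms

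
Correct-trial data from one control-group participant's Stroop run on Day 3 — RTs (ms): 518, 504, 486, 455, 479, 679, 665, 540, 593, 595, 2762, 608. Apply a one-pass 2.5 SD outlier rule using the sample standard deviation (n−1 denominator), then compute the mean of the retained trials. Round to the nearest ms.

557 ms

n = 12, ΣRT = 8884, M = 740.333
Σ(x−M)² = 4516728.67; s = √(4516728.67/11) = 640.790
Cutoffs: 740.333 ± 2.5·640.790 → [-861.6, 2342.3]
Outside: 2762 → excluded.
Retained (n=11): Σ = 6122, mean = 6122/11 = 556.545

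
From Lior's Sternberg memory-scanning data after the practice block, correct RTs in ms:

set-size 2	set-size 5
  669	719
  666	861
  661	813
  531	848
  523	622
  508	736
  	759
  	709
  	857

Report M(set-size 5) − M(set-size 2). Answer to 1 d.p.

M(set-size 2) = 3558/6 = 593.000
M(set-size 5) = 6924/9 = 769.333
Difference = 769.333 − 593.000 = 176.333 ms

176.3 ms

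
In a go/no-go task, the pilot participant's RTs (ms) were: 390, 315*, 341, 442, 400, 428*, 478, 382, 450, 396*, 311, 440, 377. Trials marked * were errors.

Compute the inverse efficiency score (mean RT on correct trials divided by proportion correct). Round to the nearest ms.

521 ms

Correct trials (n=10): 390, 341, 442, 400, 478, 382, 450, 311, 440, 377
Mean correct RT = 4011/10 = 401.1000 ms
Proportion correct = 10/13
IES = 401.1000 / (10/13) = 521.430 ms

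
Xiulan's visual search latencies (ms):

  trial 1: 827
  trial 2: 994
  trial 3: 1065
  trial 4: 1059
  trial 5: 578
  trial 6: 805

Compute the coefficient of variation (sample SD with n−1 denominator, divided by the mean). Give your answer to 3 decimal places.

n = 6, Σ = 5328, M = 888.0000
Σ(x−M)² = 178516.000; s = √(178516.000/5) = 188.9529
CV = 188.9529 / 888.0000 = 0.21278

0.213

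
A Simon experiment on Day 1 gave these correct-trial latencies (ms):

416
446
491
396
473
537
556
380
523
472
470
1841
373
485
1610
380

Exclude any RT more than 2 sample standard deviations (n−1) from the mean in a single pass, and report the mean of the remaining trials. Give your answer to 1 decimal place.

457.0 ms

n = 16, ΣRT = 9849, M = 615.562
Σ(x−M)² = 2890175.94; s = √(2890175.94/15) = 438.951
Cutoffs: 615.562 ± 2·438.951 → [-262.3, 1493.5]
Outside: 1610, 1841 → excluded.
Retained (n=14): Σ = 6398, mean = 6398/14 = 457.000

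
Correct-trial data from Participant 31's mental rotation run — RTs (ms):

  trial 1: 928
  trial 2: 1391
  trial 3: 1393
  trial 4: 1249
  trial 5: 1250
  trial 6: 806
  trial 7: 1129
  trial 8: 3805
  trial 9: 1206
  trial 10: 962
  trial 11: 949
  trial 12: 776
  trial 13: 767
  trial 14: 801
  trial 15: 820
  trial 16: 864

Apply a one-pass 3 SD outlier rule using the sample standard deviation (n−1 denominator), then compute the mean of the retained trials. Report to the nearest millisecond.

1019 ms

n = 16, ΣRT = 19096, M = 1193.500
Σ(x−M)² = 8001684.00; s = √(8001684.00/15) = 730.374
Cutoffs: 1193.500 ± 3·730.374 → [-997.6, 3384.6]
Outside: 3805 → excluded.
Retained (n=15): Σ = 15291, mean = 15291/15 = 1019.400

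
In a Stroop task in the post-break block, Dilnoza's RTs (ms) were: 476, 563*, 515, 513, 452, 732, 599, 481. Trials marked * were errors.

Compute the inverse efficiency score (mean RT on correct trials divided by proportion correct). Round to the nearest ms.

615 ms

Correct trials (n=7): 476, 515, 513, 452, 732, 599, 481
Mean correct RT = 3768/7 = 538.2857 ms
Proportion correct = 7/8
IES = 538.2857 / (7/8) = 615.184 ms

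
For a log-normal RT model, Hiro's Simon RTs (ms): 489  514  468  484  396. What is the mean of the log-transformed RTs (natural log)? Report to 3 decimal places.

ln(RT): 6.1924, 6.2422, 6.1485, 6.1821, 5.9814
Σ ln(RT) = 30.7466
Mean = 30.7466/5 = 6.14931

6.149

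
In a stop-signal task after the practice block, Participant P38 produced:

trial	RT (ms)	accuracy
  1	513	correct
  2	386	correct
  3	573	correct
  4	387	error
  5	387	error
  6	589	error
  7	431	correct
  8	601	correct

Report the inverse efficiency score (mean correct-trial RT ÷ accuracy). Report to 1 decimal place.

Correct trials (n=5): 513, 386, 573, 431, 601
Mean correct RT = 2504/5 = 500.8000 ms
Proportion correct = 5/8
IES = 500.8000 / (5/8) = 801.280 ms

801.3 ms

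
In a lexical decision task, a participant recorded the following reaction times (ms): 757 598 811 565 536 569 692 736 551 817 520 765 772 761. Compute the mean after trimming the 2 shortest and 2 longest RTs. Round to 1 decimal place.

Sorted: 520, 536, 551, 565, 569, 598, 692, 736, 757, 761, 765, 772, 811, 817
Drop lowest 2 (520, 536) and highest 2 (811, 817)
Remaining (n=10): Σ = 6766, mean = 6766/10 = 676.600

676.6 ms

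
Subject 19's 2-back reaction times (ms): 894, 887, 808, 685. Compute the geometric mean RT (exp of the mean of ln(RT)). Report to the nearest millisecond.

814 ms

ln(RT): 6.7957, 6.7878, 6.6946, 6.5294
Mean ln(RT) = 26.8075/4 = 6.70188
Geometric mean = exp(6.70188) = 813.94 ms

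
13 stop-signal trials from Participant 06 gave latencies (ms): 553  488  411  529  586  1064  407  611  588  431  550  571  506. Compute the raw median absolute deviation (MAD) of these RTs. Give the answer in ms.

44 ms

Sorted: 407, 411, 431, 488, 506, 529, 550, 553, 571, 586, 588, 611, 1064 → median = 550
|x − 550|: 3, 62, 139, 21, 36, 514, 143, 61, 38, 119, 0, 21, 44
Sorted deviations: 0, 3, 21, 21, 36, 38, 44, 61, 62, 119, 139, 143, 514 → MAD = 44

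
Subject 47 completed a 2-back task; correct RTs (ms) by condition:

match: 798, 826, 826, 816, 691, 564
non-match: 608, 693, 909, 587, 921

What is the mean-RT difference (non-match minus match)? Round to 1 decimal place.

-9.9 ms

M(match) = 4521/6 = 753.500
M(non-match) = 3718/5 = 743.600
Difference = 743.600 − 753.500 = -9.900 ms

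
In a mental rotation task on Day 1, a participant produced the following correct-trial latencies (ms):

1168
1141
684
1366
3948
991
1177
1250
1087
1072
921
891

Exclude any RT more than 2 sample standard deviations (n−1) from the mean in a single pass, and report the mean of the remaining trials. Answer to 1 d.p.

n = 12, ΣRT = 15696, M = 1308.000
Σ(x−M)² = 7959038.00; s = √(7959038.00/11) = 850.617
Cutoffs: 1308.000 ± 2·850.617 → [-393.2, 3009.2]
Outside: 3948 → excluded.
Retained (n=11): Σ = 11748, mean = 11748/11 = 1068.000

1068.0 ms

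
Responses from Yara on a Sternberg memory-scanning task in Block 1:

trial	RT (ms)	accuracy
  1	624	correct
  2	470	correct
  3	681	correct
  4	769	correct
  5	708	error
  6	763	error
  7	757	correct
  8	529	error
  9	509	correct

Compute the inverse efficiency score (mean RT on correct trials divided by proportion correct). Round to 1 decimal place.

952.5 ms

Correct trials (n=6): 624, 470, 681, 769, 757, 509
Mean correct RT = 3810/6 = 635.0000 ms
Proportion correct = 6/9
IES = 635.0000 / (6/9) = 952.500 ms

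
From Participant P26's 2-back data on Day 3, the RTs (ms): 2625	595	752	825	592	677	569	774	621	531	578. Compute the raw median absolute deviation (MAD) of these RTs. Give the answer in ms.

56 ms

Sorted: 531, 569, 578, 592, 595, 621, 677, 752, 774, 825, 2625 → median = 621
|x − 621|: 2004, 26, 131, 204, 29, 56, 52, 153, 0, 90, 43
Sorted deviations: 0, 26, 29, 43, 52, 56, 90, 131, 153, 204, 2004 → MAD = 56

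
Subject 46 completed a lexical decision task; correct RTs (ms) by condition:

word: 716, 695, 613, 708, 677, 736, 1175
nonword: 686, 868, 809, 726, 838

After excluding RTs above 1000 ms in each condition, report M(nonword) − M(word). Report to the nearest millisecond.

word: exclude 1175
M(word) = 4145/6 = 690.833
M(nonword) = 3927/5 = 785.400
Difference = 785.400 − 690.833 = 94.567 ms

95 ms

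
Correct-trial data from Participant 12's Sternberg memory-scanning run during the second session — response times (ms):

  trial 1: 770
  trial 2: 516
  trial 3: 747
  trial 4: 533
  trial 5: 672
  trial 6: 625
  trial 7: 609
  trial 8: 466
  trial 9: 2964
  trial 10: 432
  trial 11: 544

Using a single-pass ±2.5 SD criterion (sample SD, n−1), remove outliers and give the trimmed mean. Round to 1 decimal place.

591.4 ms

n = 11, ΣRT = 8878, M = 807.091
Σ(x−M)² = 5234002.91; s = √(5234002.91/10) = 723.464
Cutoffs: 807.091 ± 2.5·723.464 → [-1001.6, 2615.8]
Outside: 2964 → excluded.
Retained (n=10): Σ = 5914, mean = 5914/10 = 591.400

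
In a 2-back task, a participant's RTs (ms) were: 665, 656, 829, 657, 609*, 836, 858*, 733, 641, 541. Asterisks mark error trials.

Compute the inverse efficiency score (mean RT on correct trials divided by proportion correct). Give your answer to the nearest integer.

868 ms

Correct trials (n=8): 665, 656, 829, 657, 836, 733, 641, 541
Mean correct RT = 5558/8 = 694.7500 ms
Proportion correct = 8/10
IES = 694.7500 / (8/10) = 868.438 ms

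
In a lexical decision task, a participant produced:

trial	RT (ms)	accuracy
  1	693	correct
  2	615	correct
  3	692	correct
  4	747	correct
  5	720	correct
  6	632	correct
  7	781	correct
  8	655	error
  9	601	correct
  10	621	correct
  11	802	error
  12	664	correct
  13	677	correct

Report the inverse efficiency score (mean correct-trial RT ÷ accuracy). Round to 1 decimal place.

799.7 ms

Correct trials (n=11): 693, 615, 692, 747, 720, 632, 781, 601, 621, 664, 677
Mean correct RT = 7443/11 = 676.6364 ms
Proportion correct = 11/13
IES = 676.6364 / (11/13) = 799.661 ms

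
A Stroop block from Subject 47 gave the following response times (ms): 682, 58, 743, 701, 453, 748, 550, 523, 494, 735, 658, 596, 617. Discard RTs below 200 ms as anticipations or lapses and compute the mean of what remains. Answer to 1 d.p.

625.0 ms

Excluded: 58
Retained (n=12): Σ = 7500
Mean = 7500/12 = 625.0000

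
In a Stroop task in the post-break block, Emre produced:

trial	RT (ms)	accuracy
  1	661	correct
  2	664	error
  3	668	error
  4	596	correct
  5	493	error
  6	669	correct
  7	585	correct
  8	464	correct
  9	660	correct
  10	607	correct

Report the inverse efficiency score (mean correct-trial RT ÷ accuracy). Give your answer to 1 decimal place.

Correct trials (n=7): 661, 596, 669, 585, 464, 660, 607
Mean correct RT = 4242/7 = 606.0000 ms
Proportion correct = 7/10
IES = 606.0000 / (7/10) = 865.714 ms

865.7 ms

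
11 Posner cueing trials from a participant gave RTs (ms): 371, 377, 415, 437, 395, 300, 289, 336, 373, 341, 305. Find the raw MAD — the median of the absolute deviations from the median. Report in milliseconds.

35 ms

Sorted: 289, 300, 305, 336, 341, 371, 373, 377, 395, 415, 437 → median = 371
|x − 371|: 0, 6, 44, 66, 24, 71, 82, 35, 2, 30, 66
Sorted deviations: 0, 2, 6, 24, 30, 35, 44, 66, 66, 71, 82 → MAD = 35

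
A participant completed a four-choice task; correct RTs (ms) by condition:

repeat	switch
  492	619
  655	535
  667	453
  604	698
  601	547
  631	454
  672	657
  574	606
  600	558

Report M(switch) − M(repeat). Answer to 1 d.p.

-41.0 ms

M(repeat) = 5496/9 = 610.667
M(switch) = 5127/9 = 569.667
Difference = 569.667 − 610.667 = -41.000 ms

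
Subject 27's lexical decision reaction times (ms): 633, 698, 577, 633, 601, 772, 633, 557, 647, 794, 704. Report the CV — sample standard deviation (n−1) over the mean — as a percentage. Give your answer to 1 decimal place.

n = 11, Σ = 7249, M = 659.0000
Σ(x−M)² = 57204.000; s = √(57204.000/10) = 75.6333
CV = 75.6333 / 659.0000 = 0.11477 = 11.477%

11.5%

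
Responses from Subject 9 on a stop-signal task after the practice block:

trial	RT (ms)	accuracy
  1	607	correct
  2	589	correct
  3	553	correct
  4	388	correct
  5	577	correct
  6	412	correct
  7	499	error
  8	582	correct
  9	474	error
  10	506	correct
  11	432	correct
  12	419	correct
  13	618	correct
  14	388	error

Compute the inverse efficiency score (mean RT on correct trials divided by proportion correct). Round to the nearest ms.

Correct trials (n=11): 607, 589, 553, 388, 577, 412, 582, 506, 432, 419, 618
Mean correct RT = 5683/11 = 516.6364 ms
Proportion correct = 11/14
IES = 516.6364 / (11/14) = 657.537 ms

658 ms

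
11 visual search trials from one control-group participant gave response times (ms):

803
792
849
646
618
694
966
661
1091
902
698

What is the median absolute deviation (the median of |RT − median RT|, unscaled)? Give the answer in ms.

110 ms

Sorted: 618, 646, 661, 694, 698, 792, 803, 849, 902, 966, 1091 → median = 792
|x − 792|: 11, 0, 57, 146, 174, 98, 174, 131, 299, 110, 94
Sorted deviations: 0, 11, 57, 94, 98, 110, 131, 146, 174, 174, 299 → MAD = 110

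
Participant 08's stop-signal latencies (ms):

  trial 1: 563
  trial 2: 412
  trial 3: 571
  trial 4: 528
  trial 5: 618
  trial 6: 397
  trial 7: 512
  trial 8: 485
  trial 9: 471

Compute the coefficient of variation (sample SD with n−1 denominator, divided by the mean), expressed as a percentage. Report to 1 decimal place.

14.5%

n = 9, Σ = 4557, M = 506.3333
Σ(x−M)² = 42920.000; s = √(42920.000/8) = 73.2462
CV = 73.2462 / 506.3333 = 0.14466 = 14.466%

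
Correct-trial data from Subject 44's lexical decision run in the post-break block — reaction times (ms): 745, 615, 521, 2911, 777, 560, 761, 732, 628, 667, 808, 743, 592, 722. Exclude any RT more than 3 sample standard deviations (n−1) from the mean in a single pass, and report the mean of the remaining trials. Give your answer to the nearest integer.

682 ms

n = 14, ΣRT = 11782, M = 841.571
Σ(x−M)² = 4711425.43; s = √(4711425.43/13) = 602.011
Cutoffs: 841.571 ± 3·602.011 → [-964.5, 2647.6]
Outside: 2911 → excluded.
Retained (n=13): Σ = 8871, mean = 8871/13 = 682.385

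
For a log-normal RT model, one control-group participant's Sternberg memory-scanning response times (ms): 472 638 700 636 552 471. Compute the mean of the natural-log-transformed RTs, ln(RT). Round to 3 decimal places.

ln(RT): 6.1570, 6.4583, 6.5511, 6.4552, 6.3135, 6.1549
Σ ln(RT) = 38.0900
Mean = 38.0900/6 = 6.34833

6.348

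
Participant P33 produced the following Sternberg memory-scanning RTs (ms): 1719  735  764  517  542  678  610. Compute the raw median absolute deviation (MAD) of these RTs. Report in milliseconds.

Sorted: 517, 542, 610, 678, 735, 764, 1719 → median = 678
|x − 678|: 1041, 57, 86, 161, 136, 0, 68
Sorted deviations: 0, 57, 68, 86, 136, 161, 1041 → MAD = 86

86 ms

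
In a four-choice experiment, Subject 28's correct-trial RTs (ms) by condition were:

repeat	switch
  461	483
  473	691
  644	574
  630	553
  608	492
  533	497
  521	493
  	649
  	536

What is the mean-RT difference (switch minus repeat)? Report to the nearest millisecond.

-1 ms

M(repeat) = 3870/7 = 552.857
M(switch) = 4968/9 = 552.000
Difference = 552.000 − 552.857 = -0.857 ms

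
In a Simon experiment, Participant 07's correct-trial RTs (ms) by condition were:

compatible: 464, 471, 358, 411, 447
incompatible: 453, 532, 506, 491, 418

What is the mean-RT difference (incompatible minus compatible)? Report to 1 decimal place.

49.8 ms

M(compatible) = 2151/5 = 430.200
M(incompatible) = 2400/5 = 480.000
Difference = 480.000 − 430.200 = 49.800 ms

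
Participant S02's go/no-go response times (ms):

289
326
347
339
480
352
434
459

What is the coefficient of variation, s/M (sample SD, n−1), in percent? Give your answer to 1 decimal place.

n = 8, Σ = 3026, M = 378.2500
Σ(x−M)² = 33883.500; s = √(33883.500/7) = 69.5737
CV = 69.5737 / 378.2500 = 0.18394 = 18.394%

18.4%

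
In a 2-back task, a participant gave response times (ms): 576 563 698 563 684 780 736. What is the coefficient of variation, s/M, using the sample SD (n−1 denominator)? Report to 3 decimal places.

n = 7, Σ = 4600, M = 657.1429
Σ(x−M)² = 48012.857; s = √(48012.857/6) = 89.4547
CV = 89.4547 / 657.1429 = 0.13613

0.136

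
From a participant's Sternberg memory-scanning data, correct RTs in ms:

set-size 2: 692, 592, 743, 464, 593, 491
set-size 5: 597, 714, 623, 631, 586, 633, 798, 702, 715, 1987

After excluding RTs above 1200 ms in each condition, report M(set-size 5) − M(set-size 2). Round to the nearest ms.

71 ms

set-size 5: exclude 1987
M(set-size 2) = 3575/6 = 595.833
M(set-size 5) = 5999/9 = 666.556
Difference = 666.556 − 595.833 = 70.722 ms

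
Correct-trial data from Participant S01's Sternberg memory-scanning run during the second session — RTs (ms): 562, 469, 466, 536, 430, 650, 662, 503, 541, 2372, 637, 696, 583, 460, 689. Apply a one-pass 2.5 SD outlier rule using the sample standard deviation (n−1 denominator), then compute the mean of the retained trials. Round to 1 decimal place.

563.1 ms

n = 15, ΣRT = 10256, M = 683.733
Σ(x−M)² = 3162000.93; s = √(3162000.93/14) = 475.244
Cutoffs: 683.733 ± 2.5·475.244 → [-504.4, 1871.8]
Outside: 2372 → excluded.
Retained (n=14): Σ = 7884, mean = 7884/14 = 563.143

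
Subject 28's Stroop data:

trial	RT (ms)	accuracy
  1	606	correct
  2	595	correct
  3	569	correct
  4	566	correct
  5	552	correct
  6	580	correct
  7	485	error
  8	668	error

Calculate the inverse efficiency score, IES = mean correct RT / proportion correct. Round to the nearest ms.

771 ms

Correct trials (n=6): 606, 595, 569, 566, 552, 580
Mean correct RT = 3468/6 = 578.0000 ms
Proportion correct = 6/8
IES = 578.0000 / (6/8) = 770.667 ms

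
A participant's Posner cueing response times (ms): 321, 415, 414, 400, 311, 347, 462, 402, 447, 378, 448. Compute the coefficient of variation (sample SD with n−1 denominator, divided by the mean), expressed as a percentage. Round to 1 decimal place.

n = 11, Σ = 4345, M = 395.0000
Σ(x−M)² = 25962.000; s = √(25962.000/10) = 50.9529
CV = 50.9529 / 395.0000 = 0.12899 = 12.899%

12.9%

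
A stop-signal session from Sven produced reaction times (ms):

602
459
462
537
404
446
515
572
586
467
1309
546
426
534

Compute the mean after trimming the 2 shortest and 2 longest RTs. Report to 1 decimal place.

Sorted: 404, 426, 446, 459, 462, 467, 515, 534, 537, 546, 572, 586, 602, 1309
Drop lowest 2 (404, 426) and highest 2 (602, 1309)
Remaining (n=10): Σ = 5124, mean = 5124/10 = 512.400

512.4 ms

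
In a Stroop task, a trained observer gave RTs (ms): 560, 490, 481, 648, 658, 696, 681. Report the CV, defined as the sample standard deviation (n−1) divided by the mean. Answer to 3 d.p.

n = 7, Σ = 4214, M = 602.0000
Σ(x−M)² = 49278.000; s = √(49278.000/6) = 90.6256
CV = 90.6256 / 602.0000 = 0.15054

0.151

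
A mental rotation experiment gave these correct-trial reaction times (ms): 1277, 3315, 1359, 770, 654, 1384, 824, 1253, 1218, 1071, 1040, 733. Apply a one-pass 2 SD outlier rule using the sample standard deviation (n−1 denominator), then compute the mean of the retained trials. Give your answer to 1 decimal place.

n = 12, ΣRT = 14898, M = 1241.500
Σ(x−M)² = 5405479.00; s = √(5405479.00/11) = 701.004
Cutoffs: 1241.500 ± 2·701.004 → [-160.5, 2643.5]
Outside: 3315 → excluded.
Retained (n=11): Σ = 11583, mean = 11583/11 = 1053.000

1053.0 ms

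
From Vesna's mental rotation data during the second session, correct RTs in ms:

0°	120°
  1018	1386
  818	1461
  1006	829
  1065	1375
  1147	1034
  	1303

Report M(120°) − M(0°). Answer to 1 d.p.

M(0°) = 5054/5 = 1010.800
M(120°) = 7388/6 = 1231.333
Difference = 1231.333 − 1010.800 = 220.533 ms

220.5 ms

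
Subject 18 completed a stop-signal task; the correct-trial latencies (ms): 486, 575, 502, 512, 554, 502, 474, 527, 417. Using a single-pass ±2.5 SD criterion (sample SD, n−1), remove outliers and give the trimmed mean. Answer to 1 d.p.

505.4 ms

n = 9, ΣRT = 4549, M = 505.444
Σ(x−M)² = 16916.22; s = √(16916.22/8) = 45.984
Cutoffs: 505.444 ± 2.5·45.984 → [390.5, 620.4]
No RTs fall outside the cutoffs; all 9 retained. Mean = 4549/9 = 505.444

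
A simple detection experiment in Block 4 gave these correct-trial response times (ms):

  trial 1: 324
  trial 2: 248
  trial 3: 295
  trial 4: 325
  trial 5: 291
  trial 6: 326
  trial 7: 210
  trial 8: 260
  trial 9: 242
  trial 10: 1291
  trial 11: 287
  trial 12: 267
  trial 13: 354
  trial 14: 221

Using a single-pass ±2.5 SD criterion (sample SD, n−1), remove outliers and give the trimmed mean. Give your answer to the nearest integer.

281 ms

n = 14, ΣRT = 4941, M = 352.929
Σ(x−M)² = 971026.93; s = √(971026.93/13) = 273.303
Cutoffs: 352.929 ± 2.5·273.303 → [-330.3, 1036.2]
Outside: 1291 → excluded.
Retained (n=13): Σ = 3650, mean = 3650/13 = 280.769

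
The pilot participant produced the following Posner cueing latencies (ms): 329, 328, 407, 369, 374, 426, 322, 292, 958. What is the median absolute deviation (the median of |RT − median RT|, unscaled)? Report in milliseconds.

41 ms

Sorted: 292, 322, 328, 329, 369, 374, 407, 426, 958 → median = 369
|x − 369|: 40, 41, 38, 0, 5, 57, 47, 77, 589
Sorted deviations: 0, 5, 38, 40, 41, 47, 57, 77, 589 → MAD = 41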